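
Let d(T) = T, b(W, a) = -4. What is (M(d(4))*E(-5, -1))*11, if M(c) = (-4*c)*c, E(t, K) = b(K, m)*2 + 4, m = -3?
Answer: 2816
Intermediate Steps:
E(t, K) = -4 (E(t, K) = -4*2 + 4 = -8 + 4 = -4)
M(c) = -4*c²
(M(d(4))*E(-5, -1))*11 = (-4*4²*(-4))*11 = (-4*16*(-4))*11 = -64*(-4)*11 = 256*11 = 2816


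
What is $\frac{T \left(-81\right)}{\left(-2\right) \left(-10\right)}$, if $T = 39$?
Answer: $- \frac{3159}{20} \approx -157.95$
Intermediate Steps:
$\frac{T \left(-81\right)}{\left(-2\right) \left(-10\right)} = \frac{39 \left(-81\right)}{\left(-2\right) \left(-10\right)} = - \frac{3159}{20}$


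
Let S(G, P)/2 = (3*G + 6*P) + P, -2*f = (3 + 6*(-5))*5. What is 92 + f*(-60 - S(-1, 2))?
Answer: -5443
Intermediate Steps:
f = 135/2 (f = -(3 + 6*(-5))*5/2 = -(3 - 30)*5/2 = -(-27)*5/2 = -1/2*(-135) = 135/2 ≈ 67.500)
S(G, P) = 6*G + 14*P (S(G, P) = 2*((3*G + 6*P) + P) = 2*(3*G + 7*P) = 6*G + 14*P)
92 + f*(-60 - S(-1, 2)) = 92 + 135*(-60 - (6*(-1) + 14*2))/2 = 92 + 135*(-60 - (-6 + 28))/2 = 92 + 135*(-60 - 1*22)/2 = 92 + 135*(-60 - 22)/2 = 92 + (135/2)*(-82) = 92 - 5535 = -5443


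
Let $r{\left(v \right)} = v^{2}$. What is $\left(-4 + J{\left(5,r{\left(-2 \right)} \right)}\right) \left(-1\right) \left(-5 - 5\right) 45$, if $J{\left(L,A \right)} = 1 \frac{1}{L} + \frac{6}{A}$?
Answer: $-1035$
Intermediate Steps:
$J{\left(L,A \right)} = \frac{1}{L} + \frac{6}{A}$
$\left(-4 + J{\left(5,r{\left(-2 \right)} \right)}\right) \left(-1\right) \left(-5 - 5\right) 45 = \left(-4 + \left(\frac{1}{5} + \frac{6}{\left(-2\right)^{2}}\right)\right) \left(-1\right) \left(-5 - 5\right) 45 = \left(-4 + \left(\frac{1}{5} + \frac{6}{4}\right)\right) \left(-1\right) \left(-5 - 5\right) 45 = \left(-4 + \left(\frac{1}{5} + 6 \cdot \frac{1}{4}\right)\right) \left(-1\right) \left(-10\right) 45 = \left(-4 + \left(\frac{1}{5} + \frac{3}{2}\right)\right) \left(-1\right) \left(-10\right) 45 = \left(-4 + \frac{17}{10}\right) \left(-1\right) \left(-10\right) 45 = \left(- \frac{23}{10}\right) \left(-1\right) \left(-10\right) 45 = \frac{23}{10} \left(-10\right) 45 = \left(-23\right) 45 = -1035$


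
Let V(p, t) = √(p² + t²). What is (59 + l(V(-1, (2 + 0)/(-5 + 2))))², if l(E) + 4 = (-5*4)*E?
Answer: 32425/9 - 2200*√13/3 ≈ 958.71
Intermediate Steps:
l(E) = -4 - 20*E (l(E) = -4 + (-5*4)*E = -4 - 20*E)
(59 + l(V(-1, (2 + 0)/(-5 + 2))))² = (59 + (-4 - 20*√((-1)² + ((2 + 0)/(-5 + 2))²)))² = (59 + (-4 - 20*√(1 + (2/(-3))²)))² = (59 + (-4 - 20*√(1 + (2*(-⅓))²)))² = (59 + (-4 - 20*√(1 + (-⅔)²)))² = (59 + (-4 - 20*√(1 + 4/9)))² = (59 + (-4 - 20*√13/3))² = (55 - 20*√13/3)²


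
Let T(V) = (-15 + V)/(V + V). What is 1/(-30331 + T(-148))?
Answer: -296/8977813 ≈ -3.2970e-5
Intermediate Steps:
T(V) = (-15 + V)/(2*V) (T(V) = (-15 + V)/((2*V)) = (-15 + V)*(1/(2*V)) = (-15 + V)/(2*V))
1/(-30331 + T(-148)) = 1/(-30331 + (½)*(-15 - 148)/(-148)) = 1/(-30331 + (½)*(-1/148)*(-163)) = 1/(-30331 + 163/296) = 1/(-8977813/296) = -296/8977813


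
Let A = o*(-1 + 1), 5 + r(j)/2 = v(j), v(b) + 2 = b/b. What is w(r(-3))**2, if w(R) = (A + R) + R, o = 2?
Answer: 576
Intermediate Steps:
v(b) = -1 (v(b) = -2 + b/b = -2 + 1 = -1)
r(j) = -12 (r(j) = -10 + 2*(-1) = -10 - 2 = -12)
A = 0 (A = 2*(-1 + 1) = 2*0 = 0)
w(R) = 2*R (w(R) = (0 + R) + R = R + R = 2*R)
w(r(-3))**2 = (2*(-12))**2 = (-24)**2 = 576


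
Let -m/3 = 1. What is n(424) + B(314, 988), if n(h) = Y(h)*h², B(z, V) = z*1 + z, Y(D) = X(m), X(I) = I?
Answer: -538700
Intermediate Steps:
m = -3 (m = -3*1 = -3)
Y(D) = -3
B(z, V) = 2*z (B(z, V) = z + z = 2*z)
n(h) = -3*h²
n(424) + B(314, 988) = -3*424² + 2*314 = -3*179776 + 628 = -539328 + 628 = -538700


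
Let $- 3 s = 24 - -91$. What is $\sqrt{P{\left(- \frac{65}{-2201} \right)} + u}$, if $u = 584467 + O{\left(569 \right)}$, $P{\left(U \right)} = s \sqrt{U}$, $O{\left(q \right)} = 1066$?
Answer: $\frac{\sqrt{25529009856597 - 759345 \sqrt{143065}}}{6603} \approx 765.2$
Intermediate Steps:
$s = - \frac{115}{3}$ ($s = - \frac{24 - -91}{3} = - \frac{24 + 91}{3} = \left(- \frac{1}{3}\right) 115 = - \frac{115}{3} \approx -38.333$)
$P{\left(U \right)} = - \frac{115 \sqrt{U}}{3}$
$u = 585533$ ($u = 584467 + 1066 = 585533$)
$\sqrt{P{\left(- \frac{65}{-2201} \right)} + u} = \sqrt{- \frac{115 \sqrt{- \frac{65}{-2201}}}{3} + 585533} = \sqrt{- \frac{115 \sqrt{\left(-65\right) \left(- \frac{1}{2201}\right)}}{3} + 585533} = \sqrt{- \frac{115 \sqrt{\frac{65}{2201}}}{3} + 585533} = \sqrt{- \frac{115 \frac{\sqrt{143065}}{2201}}{3} + 585533} = \sqrt{- \frac{115 \sqrt{143065}}{6603} + 585533} = \sqrt{585533 - \frac{115 \sqrt{143065}}{6603}}$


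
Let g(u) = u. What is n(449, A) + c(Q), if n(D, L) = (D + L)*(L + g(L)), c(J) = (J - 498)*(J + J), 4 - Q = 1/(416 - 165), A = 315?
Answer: 30074907350/63001 ≈ 4.7737e+5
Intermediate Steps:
Q = 1003/251 (Q = 4 - 1/(416 - 165) = 4 - 1/251 = 1003/251 ≈ 3.9960)
c(J) = 2*J*(-498 + J) (c(J) = (-498 + J)*(2*J) = 2*J*(-498 + J))
n(D, L) = 2*L*(D + L) (n(D, L) = (D + L)*(L + L) = (D + L)*(2*L) = 2*L*(D + L))
n(449, A) + c(Q) = 2*315*(449 + 315) + 2*(1003/251)*(-498 + 1003/251) = 2*315*764 + 2*(1003/251)*(-123995/251) = 481320 - 248733970/63001 = 30074907350/63001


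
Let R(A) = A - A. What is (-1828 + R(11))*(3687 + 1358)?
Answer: -9222260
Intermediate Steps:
R(A) = 0
(-1828 + R(11))*(3687 + 1358) = (-1828 + 0)*(3687 + 1358) = -1828*5045 = -9222260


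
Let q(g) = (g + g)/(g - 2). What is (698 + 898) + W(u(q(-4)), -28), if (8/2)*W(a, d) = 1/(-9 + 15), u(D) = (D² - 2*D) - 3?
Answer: 38305/24 ≈ 1596.0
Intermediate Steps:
q(g) = 2*g/(-2 + g) (q(g) = (2*g)/(-2 + g) = 2*g/(-2 + g))
u(D) = -3 + D² - 2*D
W(a, d) = 1/24 (W(a, d) = 1/(4*(-9 + 15)) = (¼)/6 = (¼)*(⅙) = 1/24)
(698 + 898) + W(u(q(-4)), -28) = (698 + 898) + 1/24 = 1596 + 1/24 = 38305/24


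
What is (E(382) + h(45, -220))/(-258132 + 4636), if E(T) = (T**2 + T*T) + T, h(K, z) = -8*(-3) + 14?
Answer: -73067/63374 ≈ -1.1529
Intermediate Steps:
h(K, z) = 38 (h(K, z) = 24 + 14 = 38)
E(T) = T + 2*T**2 (E(T) = (T**2 + T**2) + T = 2*T**2 + T = T + 2*T**2)
(E(382) + h(45, -220))/(-258132 + 4636) = (382*(1 + 2*382) + 38)/(-258132 + 4636) = (382*(1 + 764) + 38)/(-253496) = (382*765 + 38)*(-1/253496) = (292230 + 38)*(-1/253496) = 292268*(-1/253496) = -73067/63374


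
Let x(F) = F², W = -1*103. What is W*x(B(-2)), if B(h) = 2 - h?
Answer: -1648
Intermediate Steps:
W = -103
W*x(B(-2)) = -103*(2 - 1*(-2))² = -103*(2 + 2)² = -103*4² = -103*16 = -1648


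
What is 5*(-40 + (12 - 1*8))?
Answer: -180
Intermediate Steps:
5*(-40 + (12 - 1*8)) = 5*(-40 + (12 - 8)) = 5*(-40 + 4) = 5*(-36) = -180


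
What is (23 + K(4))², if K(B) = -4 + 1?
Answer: 400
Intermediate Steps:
K(B) = -3
(23 + K(4))² = (23 - 3)² = 20² = 400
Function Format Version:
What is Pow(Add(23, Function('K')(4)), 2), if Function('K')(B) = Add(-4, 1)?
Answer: 400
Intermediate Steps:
Function('K')(B) = -3
Pow(Add(23, Function('K')(4)), 2) = Pow(Add(23, -3), 2) = Pow(20, 2) = 400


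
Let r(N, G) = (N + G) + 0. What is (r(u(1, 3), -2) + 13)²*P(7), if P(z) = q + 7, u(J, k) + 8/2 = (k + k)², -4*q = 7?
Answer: 38829/4 ≈ 9707.3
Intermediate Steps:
q = -7/4 (q = -¼*7 = -7/4 ≈ -1.7500)
u(J, k) = -4 + 4*k² (u(J, k) = -4 + (k + k)² = -4 + (2*k)² = -4 + 4*k²)
r(N, G) = G + N (r(N, G) = (G + N) + 0 = G + N)
P(z) = 21/4 (P(z) = -7/4 + 7 = 21/4)
(r(u(1, 3), -2) + 13)²*P(7) = ((-2 + (-4 + 4*3²)) + 13)²*(21/4) = ((-2 + (-4 + 4*9)) + 13)²*(21/4) = ((-2 + (-4 + 36)) + 13)²*(21/4) = ((-2 + 32) + 13)²*(21/4) = (30 + 13)²*(21/4) = 43²*(21/4) = 1849*(21/4) = 38829/4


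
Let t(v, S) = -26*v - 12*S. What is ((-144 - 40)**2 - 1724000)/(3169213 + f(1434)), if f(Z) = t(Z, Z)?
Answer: -1690144/3114721 ≈ -0.54263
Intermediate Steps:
f(Z) = -38*Z (f(Z) = -26*Z - 12*Z = -38*Z)
((-144 - 40)**2 - 1724000)/(3169213 + f(1434)) = ((-144 - 40)**2 - 1724000)/(3169213 - 38*1434) = ((-184)**2 - 1724000)/(3169213 - 54492) = (33856 - 1724000)/3114721 = -1690144*1/3114721 = -1690144/3114721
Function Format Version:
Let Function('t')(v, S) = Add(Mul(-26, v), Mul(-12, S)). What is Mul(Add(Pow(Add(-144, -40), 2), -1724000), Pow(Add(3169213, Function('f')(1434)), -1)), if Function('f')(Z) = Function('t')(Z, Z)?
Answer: Rational(-1690144, 3114721) ≈ -0.54263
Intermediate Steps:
Function('f')(Z) = Mul(-38, Z) (Function('f')(Z) = Add(Mul(-26, Z), Mul(-12, Z)) = Mul(-38, Z))
Mul(Add(Pow(Add(-144, -40), 2), -1724000), Pow(Add(3169213, Function('f')(1434)), -1)) = Mul(Add(Pow(Add(-144, -40), 2), -1724000), Pow(Add(3169213, Mul(-38, 1434)), -1)) = Mul(Add(Pow(-184, 2), -1724000), Pow(Add(3169213, -54492), -1)) = Mul(Add(33856, -1724000), Pow(3114721, -1)) = Mul(-1690144, Rational(1, 3114721)) = Rational(-1690144, 3114721)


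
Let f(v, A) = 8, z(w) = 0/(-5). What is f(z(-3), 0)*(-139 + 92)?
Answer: -376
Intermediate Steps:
z(w) = 0 (z(w) = 0*(-1/5) = 0)
f(z(-3), 0)*(-139 + 92) = 8*(-139 + 92) = 8*(-47) = -376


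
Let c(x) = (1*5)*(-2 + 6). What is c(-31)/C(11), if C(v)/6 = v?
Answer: 10/33 ≈ 0.30303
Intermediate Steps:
C(v) = 6*v
c(x) = 20 (c(x) = 5*4 = 20)
c(-31)/C(11) = 20/((6*11)) = 20/66 = 20*(1/66) = 10/33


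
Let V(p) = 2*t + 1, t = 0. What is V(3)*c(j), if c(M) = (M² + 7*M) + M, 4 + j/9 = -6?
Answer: 7380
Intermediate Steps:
j = -90 (j = -36 + 9*(-6) = -36 - 54 = -90)
V(p) = 1 (V(p) = 2*0 + 1 = 0 + 1 = 1)
c(M) = M² + 8*M
V(3)*c(j) = 1*(-90*(8 - 90)) = 1*(-90*(-82)) = 1*7380 = 7380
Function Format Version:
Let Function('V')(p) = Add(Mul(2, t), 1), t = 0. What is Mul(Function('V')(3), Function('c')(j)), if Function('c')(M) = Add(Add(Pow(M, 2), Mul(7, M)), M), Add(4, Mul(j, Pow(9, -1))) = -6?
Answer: 7380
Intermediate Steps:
j = -90 (j = Add(-36, Mul(9, -6)) = Add(-36, -54) = -90)
Function('V')(p) = 1 (Function('V')(p) = Add(Mul(2, 0), 1) = Add(0, 1) = 1)
Function('c')(M) = Add(Pow(M, 2), Mul(8, M))
Mul(Function('V')(3), Function('c')(j)) = Mul(1, Mul(-90, Add(8, -90))) = Mul(1, Mul(-90, -82)) = Mul(1, 7380) = 7380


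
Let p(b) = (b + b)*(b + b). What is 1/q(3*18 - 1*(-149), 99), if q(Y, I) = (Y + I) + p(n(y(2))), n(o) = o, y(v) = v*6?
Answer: 1/878 ≈ 0.0011390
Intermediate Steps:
y(v) = 6*v
p(b) = 4*b**2 (p(b) = (2*b)*(2*b) = 4*b**2)
q(Y, I) = 576 + I + Y (q(Y, I) = (Y + I) + 4*(6*2)**2 = (I + Y) + 4*12**2 = (I + Y) + 4*144 = (I + Y) + 576 = 576 + I + Y)
1/q(3*18 - 1*(-149), 99) = 1/(576 + 99 + (3*18 - 1*(-149))) = 1/(576 + 99 + (54 + 149)) = 1/(576 + 99 + 203) = 1/878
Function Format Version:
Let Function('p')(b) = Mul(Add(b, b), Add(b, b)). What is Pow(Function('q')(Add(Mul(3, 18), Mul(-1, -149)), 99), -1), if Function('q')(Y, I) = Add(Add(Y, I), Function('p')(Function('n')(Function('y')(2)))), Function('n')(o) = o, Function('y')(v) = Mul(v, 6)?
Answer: Rational(1, 878) ≈ 0.0011390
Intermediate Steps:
Function('y')(v) = Mul(6, v)
Function('p')(b) = Mul(4, Pow(b, 2)) (Function('p')(b) = Mul(Mul(2, b), Mul(2, b)) = Mul(4, Pow(b, 2)))
Function('q')(Y, I) = Add(576, I, Y) (Function('q')(Y, I) = Add(Add(Y, I), Mul(4, Pow(Mul(6, 2), 2))) = Add(Add(I, Y), Mul(4, Pow(12, 2))) = Add(Add(I, Y), Mul(4, 144)) = Add(Add(I, Y), 576) = Add(576, I, Y))
Pow(Function('q')(Add(Mul(3, 18), Mul(-1, -149)), 99), -1) = Pow(Add(576, 99, Add(Mul(3, 18), Mul(-1, -149))), -1) = Pow(Add(576, 99, Add(54, 149)), -1) = Pow(Add(576, 99, 203), -1) = Pow(878, -1) = Rational(1, 878)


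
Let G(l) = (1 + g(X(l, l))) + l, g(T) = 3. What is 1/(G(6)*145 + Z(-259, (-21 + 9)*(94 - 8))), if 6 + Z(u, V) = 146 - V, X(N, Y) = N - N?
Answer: 1/2622 ≈ 0.00038139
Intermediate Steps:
X(N, Y) = 0
G(l) = 4 + l (G(l) = (1 + 3) + l = 4 + l)
Z(u, V) = 140 - V (Z(u, V) = -6 + (146 - V) = 140 - V)
1/(G(6)*145 + Z(-259, (-21 + 9)*(94 - 8))) = 1/((4 + 6)*145 + (140 - (-21 + 9)*(94 - 8))) = 1/(10*145 + (140 - (-12)*86)) = 1/(1450 + (140 - 1*(-1032))) = 1/(1450 + (140 + 1032)) = 1/(1450 + 1172) = 1/2622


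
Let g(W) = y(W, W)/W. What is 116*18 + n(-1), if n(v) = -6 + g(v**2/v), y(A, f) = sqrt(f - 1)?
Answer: 2082 - I*sqrt(2) ≈ 2082.0 - 1.4142*I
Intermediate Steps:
y(A, f) = sqrt(-1 + f)
g(W) = sqrt(-1 + W)/W
n(v) = -6 + sqrt(-1 + v)/v (n(v) = -6 + sqrt(-1 + v**2/v)/((v**2/v)) = -6 + sqrt(-1 + v)/v)
116*18 + n(-1) = 116*18 + (-6 + sqrt(-1 - 1)/(-1)) = 2088 + (-6 - sqrt(-2)) = 2088 + (-6 - I*sqrt(2)) = 2082 - I*sqrt(2)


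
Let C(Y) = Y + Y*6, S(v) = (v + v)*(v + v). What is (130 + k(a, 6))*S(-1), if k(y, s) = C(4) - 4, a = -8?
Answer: 616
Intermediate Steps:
S(v) = 4*v² (S(v) = (2*v)*(2*v) = 4*v²)
C(Y) = 7*Y (C(Y) = Y + 6*Y = 7*Y)
k(y, s) = 24 (k(y, s) = 7*4 - 4 = 28 - 4 = 24)
(130 + k(a, 6))*S(-1) = (130 + 24)*(4*(-1)²) = 154*(4*1) = 154*4 = 616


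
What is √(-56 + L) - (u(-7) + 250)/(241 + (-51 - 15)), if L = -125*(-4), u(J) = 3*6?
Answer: -268/175 + 2*√111 ≈ 19.540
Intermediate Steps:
u(J) = 18
L = 500 (L = -25*(-20) = 500)
√(-56 + L) - (u(-7) + 250)/(241 + (-51 - 15)) = √(-56 + 500) - (18 + 250)/(241 + (-51 - 15)) = √444 - 268/(241 - 66) = 2*√111 - 268/175 = -268/175 + 2*√111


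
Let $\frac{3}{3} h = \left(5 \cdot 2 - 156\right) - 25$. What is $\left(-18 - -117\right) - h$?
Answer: $270$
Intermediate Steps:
$h = -171$ ($h = \left(5 \cdot 2 - 156\right) - 25 = \left(10 - 156\right) - 25 = -146 - 25 = -171$)
$\left(-18 - -117\right) - h = \left(-18 - -117\right) - -171 = \left(-18 + 117\right) + 171 = 99 + 171 = 270$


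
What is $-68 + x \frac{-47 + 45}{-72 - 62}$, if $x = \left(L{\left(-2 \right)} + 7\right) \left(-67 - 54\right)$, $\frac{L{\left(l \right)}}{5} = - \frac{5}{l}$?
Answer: $- \frac{13831}{134} \approx -103.22$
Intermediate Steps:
$L{\left(l \right)} = - \frac{25}{l}$ ($L{\left(l \right)} = 5 \left(- \frac{5}{l}\right) = - \frac{25}{l}$)
$x = - \frac{4719}{2}$ ($x = \left(- \frac{25}{-2} + 7\right) \left(-67 - 54\right) = \left(\left(-25\right) \left(- \frac{1}{2}\right) + 7\right) \left(-121\right) = \left(\frac{25}{2} + 7\right) \left(-121\right) = \frac{39}{2} \left(-121\right) = - \frac{4719}{2} \approx -2359.5$)
$-68 + x \frac{-47 + 45}{-72 - 62} = -68 - \frac{4719 \frac{-47 + 45}{-72 - 62}}{2} = -68 - \frac{4719 \left(- \frac{2}{-134}\right)}{2} = -68 - \frac{4719 \left(\left(-2\right) \left(- \frac{1}{134}\right)\right)}{2} = -68 - \frac{4719}{134} = - \frac{13831}{134}$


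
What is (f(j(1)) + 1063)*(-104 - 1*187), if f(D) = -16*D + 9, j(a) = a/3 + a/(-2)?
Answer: -312728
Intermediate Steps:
j(a) = -a/6 (j(a) = a*(1/3) + a*(-1/2) = a/3 - a/2 = -a/6)
f(D) = 9 - 16*D
(f(j(1)) + 1063)*(-104 - 1*187) = ((9 - (-8)/3) + 1063)*(-104 - 1*187) = ((9 - 16*(-1/6)) + 1063)*(-104 - 187) = ((9 + 8/3) + 1063)*(-291) = (35/3 + 1063)*(-291) = (3224/3)*(-291) = -312728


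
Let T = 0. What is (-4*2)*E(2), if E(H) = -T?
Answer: 0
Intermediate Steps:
E(H) = 0 (E(H) = -1*0 = 0)
(-4*2)*E(2) = -4*2*0 = -8*0 = 0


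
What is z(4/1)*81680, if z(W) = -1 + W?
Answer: 245040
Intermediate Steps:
z(4/1)*81680 = (-1 + 4/1)*81680 = (-1 + 4*1)*81680 = (-1 + 4)*81680 = 3*81680 = 245040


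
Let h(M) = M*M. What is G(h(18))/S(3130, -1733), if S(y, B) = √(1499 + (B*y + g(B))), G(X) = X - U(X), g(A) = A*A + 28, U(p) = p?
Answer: 0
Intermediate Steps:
g(A) = 28 + A² (g(A) = A² + 28 = 28 + A²)
h(M) = M²
G(X) = 0 (G(X) = X - X = 0)
S(y, B) = √(1527 + B² + B*y) (S(y, B) = √(1499 + (B*y + (28 + B²))) = √(1499 + (28 + B² + B*y)) = √(1527 + B² + B*y))
G(h(18))/S(3130, -1733) = 0/(√(1527 + (-1733)² - 1733*3130)) = 0/(√(1527 + 3003289 - 5424290)) = 0/(√(-2419474)) = 0/((I*√2419474)) = 0*(-I*√2419474/2419474) = 0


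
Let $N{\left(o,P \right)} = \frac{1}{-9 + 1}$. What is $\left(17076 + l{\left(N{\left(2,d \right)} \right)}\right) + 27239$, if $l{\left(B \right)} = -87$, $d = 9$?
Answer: $44228$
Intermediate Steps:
$N{\left(o,P \right)} = - \frac{1}{8}$ ($N{\left(o,P \right)} = \frac{1}{-8} = - \frac{1}{8}$)
$\left(17076 + l{\left(N{\left(2,d \right)} \right)}\right) + 27239 = \left(17076 - 87\right) + 27239 = 16989 + 27239 = 44228$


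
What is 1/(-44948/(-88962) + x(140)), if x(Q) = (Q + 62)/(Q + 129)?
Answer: 11965389/15030668 ≈ 0.79607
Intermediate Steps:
x(Q) = (62 + Q)/(129 + Q)
1/(-44948/(-88962) + x(140)) = 1/(-44948/(-88962) + (62 + 140)/(129 + 140)) = 1/(-44948*(-1/88962) + 202/269) = 1/(22474/44481 + (1/269)*202) = 1/(22474/44481 + 202/269) = 1/(15030668/11965389) = 11965389/15030668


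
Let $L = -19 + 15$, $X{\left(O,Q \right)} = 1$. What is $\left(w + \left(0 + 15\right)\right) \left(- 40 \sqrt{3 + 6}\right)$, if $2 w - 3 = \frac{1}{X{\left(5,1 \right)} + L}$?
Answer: $-1960$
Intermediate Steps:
$L = -4$
$w = \frac{4}{3}$ ($w = \frac{3}{2} + \frac{1}{2 \left(1 - 4\right)} = \frac{3}{2} + \frac{1}{2 \left(-3\right)} = \frac{3}{2} + \frac{1}{2} \left(- \frac{1}{3}\right) = \frac{3}{2} - \frac{1}{6} = \frac{4}{3} \approx 1.3333$)
$\left(w + \left(0 + 15\right)\right) \left(- 40 \sqrt{3 + 6}\right) = \left(\frac{4}{3} + \left(0 + 15\right)\right) \left(- 40 \sqrt{3 + 6}\right) = \left(\frac{4}{3} + 15\right) \left(- 40 \sqrt{9}\right) = \frac{49 \left(\left(-40\right) 3\right)}{3} = \frac{49}{3} \left(-120\right) = -1960$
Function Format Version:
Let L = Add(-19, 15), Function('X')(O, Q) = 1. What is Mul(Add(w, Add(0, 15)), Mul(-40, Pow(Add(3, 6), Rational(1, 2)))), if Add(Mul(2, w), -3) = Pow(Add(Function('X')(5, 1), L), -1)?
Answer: -1960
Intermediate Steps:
L = -4
w = Rational(4, 3) (w = Add(Rational(3, 2), Mul(Rational(1, 2), Pow(Add(1, -4), -1))) = Add(Rational(3, 2), Mul(Rational(1, 2), Pow(-3, -1))) = Add(Rational(3, 2), Mul(Rational(1, 2), Rational(-1, 3))) = Add(Rational(3, 2), Rational(-1, 6)) = Rational(4, 3) ≈ 1.3333)
Mul(Add(w, Add(0, 15)), Mul(-40, Pow(Add(3, 6), Rational(1, 2)))) = Mul(Add(Rational(4, 3), Add(0, 15)), Mul(-40, Pow(Add(3, 6), Rational(1, 2)))) = Mul(Add(Rational(4, 3), 15), Mul(-40, Pow(9, Rational(1, 2)))) = Mul(Rational(49, 3), Mul(-40, 3)) = Mul(Rational(49, 3), -120) = -1960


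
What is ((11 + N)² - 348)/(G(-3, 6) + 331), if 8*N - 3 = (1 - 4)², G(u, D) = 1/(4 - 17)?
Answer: -9971/17208 ≈ -0.57944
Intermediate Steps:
G(u, D) = -1/13 (G(u, D) = 1/(-13) = -1/13)
N = 3/2 (N = 3/8 + (1 - 4)²/8 = 3/8 + (⅛)*(-3)² = 3/8 + (⅛)*9 = 3/8 + 9/8 = 3/2 ≈ 1.5000)
((11 + N)² - 348)/(G(-3, 6) + 331) = ((11 + 3/2)² - 348)/(-1/13 + 331) = ((25/2)² - 348)/(4302/13) = (625/4 - 348)*(13/4302) = -767/4*13/4302 = -9971/17208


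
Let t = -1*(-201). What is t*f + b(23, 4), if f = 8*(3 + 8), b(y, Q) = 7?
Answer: 17695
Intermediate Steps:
t = 201
f = 88 (f = 8*11 = 88)
t*f + b(23, 4) = 201*88 + 7 = 17688 + 7 = 17695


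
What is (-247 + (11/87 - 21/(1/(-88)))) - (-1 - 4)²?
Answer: 137123/87 ≈ 1576.1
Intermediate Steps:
(-247 + (11/87 - 21/(1/(-88)))) - (-1 - 4)² = (-247 + (11*(1/87) - 21/(-1/88))) - 1*(-5)² = (-247 + (11/87 - 21*(-88))) - 1*25 = (-247 + (11/87 + 1848)) - 25 = (-247 + 160787/87) - 25 = 139298/87 - 25 = 137123/87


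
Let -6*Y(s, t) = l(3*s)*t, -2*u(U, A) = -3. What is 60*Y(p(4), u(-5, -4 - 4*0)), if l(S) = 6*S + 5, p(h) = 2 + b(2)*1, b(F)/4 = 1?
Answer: -1695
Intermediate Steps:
b(F) = 4 (b(F) = 4*1 = 4)
p(h) = 6 (p(h) = 2 + 4*1 = 2 + 4 = 6)
l(S) = 5 + 6*S
u(U, A) = 3/2 (u(U, A) = -1/2*(-3) = 3/2)
Y(s, t) = -t*(5 + 18*s)/6 (Y(s, t) = -(5 + 6*(3*s))*t/6 = -(5 + 18*s)*t/6 = -t*(5 + 18*s)/6)
60*Y(p(4), u(-5, -4 - 4*0)) = 60*(-1/6*3/2*(5 + 18*6)) = 60*(-1/6*3/2*(5 + 108)) = 60*(-1/6*3/2*113) = 60*(-113/4) = -1695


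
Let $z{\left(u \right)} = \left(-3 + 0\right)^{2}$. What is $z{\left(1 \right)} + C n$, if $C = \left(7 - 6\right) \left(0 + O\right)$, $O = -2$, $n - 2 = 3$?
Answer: $-1$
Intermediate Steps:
$n = 5$ ($n = 2 + 3 = 5$)
$z{\left(u \right)} = 9$ ($z{\left(u \right)} = \left(-3\right)^{2} = 9$)
$C = -2$ ($C = \left(7 - 6\right) \left(0 - 2\right) = 1 \left(-2\right) = -2$)
$z{\left(1 \right)} + C n = 9 - 10 = -1$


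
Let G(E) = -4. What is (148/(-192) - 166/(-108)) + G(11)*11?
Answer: -18677/432 ≈ -43.234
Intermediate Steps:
(148/(-192) - 166/(-108)) + G(11)*11 = (148/(-192) - 166/(-108)) - 4*11 = (148*(-1/192) - 166*(-1/108)) - 44 = (-37/48 + 83/54) - 44 = 331/432 - 44 = -18677/432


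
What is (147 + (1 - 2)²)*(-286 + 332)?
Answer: 6808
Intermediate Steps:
(147 + (1 - 2)²)*(-286 + 332) = (147 + (-1)²)*46 = (147 + 1)*46 = 148*46 = 6808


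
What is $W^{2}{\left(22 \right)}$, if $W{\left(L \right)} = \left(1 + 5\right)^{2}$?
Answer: $1296$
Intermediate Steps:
$W{\left(L \right)} = 36$ ($W{\left(L \right)} = 6^{2} = 36$)
$W^{2}{\left(22 \right)} = 36^{2} = 1296$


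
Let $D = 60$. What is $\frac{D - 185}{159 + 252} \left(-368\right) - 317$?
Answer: $- \frac{84287}{411} \approx -205.08$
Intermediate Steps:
$\frac{D - 185}{159 + 252} \left(-368\right) - 317 = \frac{60 - 185}{159 + 252} \left(-368\right) - 317 = - \frac{125}{411} \left(-368\right) - 317 = \left(-125\right) \frac{1}{411} \left(-368\right) - 317 = \left(- \frac{125}{411}\right) \left(-368\right) - 317 = \frac{46000}{411} - 317 = - \frac{84287}{411}$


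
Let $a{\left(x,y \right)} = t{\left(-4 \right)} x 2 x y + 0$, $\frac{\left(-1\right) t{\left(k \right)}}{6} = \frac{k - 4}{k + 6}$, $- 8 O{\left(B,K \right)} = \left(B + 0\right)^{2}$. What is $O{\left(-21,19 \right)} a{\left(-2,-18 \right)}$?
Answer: $190512$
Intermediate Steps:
$O{\left(B,K \right)} = - \frac{B^{2}}{8}$ ($O{\left(B,K \right)} = - \frac{\left(B + 0\right)^{2}}{8} = - \frac{B^{2}}{8}$)
$t{\left(k \right)} = - \frac{6 \left(-4 + k\right)}{6 + k}$ ($t{\left(k \right)} = - 6 \frac{k - 4}{k + 6} = - 6 \frac{-4 + k}{6 + k} = - \frac{6 \left(-4 + k\right)}{6 + k}$)
$a{\left(x,y \right)} = 48 y x^{2}$ ($a{\left(x,y \right)} = \frac{6 \left(4 - -4\right)}{6 - 4} x 2 x y + 0 = \frac{6 \left(4 + 4\right)}{2} x 2 x y + 0 = 6 \cdot \frac{1}{2} \cdot 8 x 2 x y + 0 = 24 x 2 x y + 0 = 48 x x y + 0 = 48 x^{2} y + 0 = 48 y x^{2} + 0 = 48 y x^{2}$)
$O{\left(-21,19 \right)} a{\left(-2,-18 \right)} = - \frac{\left(-21\right)^{2}}{8} \cdot 48 \left(-18\right) \left(-2\right)^{2} = \left(- \frac{1}{8}\right) 441 \cdot 48 \left(-18\right) 4 = \left(- \frac{441}{8}\right) \left(-3456\right) = 190512$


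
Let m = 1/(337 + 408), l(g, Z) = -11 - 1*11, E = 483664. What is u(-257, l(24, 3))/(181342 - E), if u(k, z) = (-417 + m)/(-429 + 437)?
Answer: 38833/225229890 ≈ 0.00017242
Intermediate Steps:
l(g, Z) = -22 (l(g, Z) = -11 - 11 = -22)
m = 1/745 ≈ 0.0013423
u(k, z) = -38833/745 (u(k, z) = (-417 + 1/745)/(-429 + 437) = -310664/745/8 = -310664/745*⅛ = -38833/745)
u(-257, l(24, 3))/(181342 - E) = -38833/(745*(181342 - 1*483664)) = -38833/(745*(181342 - 483664)) = -38833/745/(-302322) = -38833/745*(-1/302322) = 38833/225229890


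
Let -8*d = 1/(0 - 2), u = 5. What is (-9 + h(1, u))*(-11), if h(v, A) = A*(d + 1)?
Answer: 649/16 ≈ 40.563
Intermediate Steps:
d = 1/16 (d = -1/(8*(0 - 2)) = -⅛/(-2) = -⅛*(-½) = 1/16 ≈ 0.062500)
h(v, A) = 17*A/16 (h(v, A) = A*(1/16 + 1) = A*(17/16) = 17*A/16)
(-9 + h(1, u))*(-11) = (-9 + (17/16)*5)*(-11) = (-9 + 85/16)*(-11) = -59/16*(-11) = 649/16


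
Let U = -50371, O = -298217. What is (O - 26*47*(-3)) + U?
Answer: -344922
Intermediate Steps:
(O - 26*47*(-3)) + U = (-298217 - 26*47*(-3)) - 50371 = (-298217 - 1222*(-3)) - 50371 = (-298217 + 3666) - 50371 = -294551 - 50371 = -344922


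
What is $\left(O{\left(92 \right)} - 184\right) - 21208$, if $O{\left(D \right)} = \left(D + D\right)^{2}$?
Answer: $12464$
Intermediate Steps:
$O{\left(D \right)} = 4 D^{2}$ ($O{\left(D \right)} = \left(2 D\right)^{2} = 4 D^{2}$)
$\left(O{\left(92 \right)} - 184\right) - 21208 = \left(4 \cdot 92^{2} - 184\right) - 21208 = \left(4 \cdot 8464 - 184\right) - 21208 = \left(33856 - 184\right) - 21208 = 33672 - 21208 = 12464$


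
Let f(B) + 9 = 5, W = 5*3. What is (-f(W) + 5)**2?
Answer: 81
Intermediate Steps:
W = 15
f(B) = -4 (f(B) = -9 + 5 = -4)
(-f(W) + 5)**2 = (-1*(-4) + 5)**2 = (4 + 5)**2 = 9**2 = 81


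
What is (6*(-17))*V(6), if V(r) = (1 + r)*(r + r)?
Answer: -8568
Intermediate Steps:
V(r) = 2*r*(1 + r) (V(r) = (1 + r)*(2*r) = 2*r*(1 + r))
(6*(-17))*V(6) = (6*(-17))*(2*6*(1 + 6)) = -204*6*7 = -102*84 = -8568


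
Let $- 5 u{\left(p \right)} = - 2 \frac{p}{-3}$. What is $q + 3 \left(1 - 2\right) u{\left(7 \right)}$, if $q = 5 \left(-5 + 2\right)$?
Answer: $- \frac{61}{5} \approx -12.2$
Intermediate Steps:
$u{\left(p \right)} = - \frac{2 p}{15}$ ($u{\left(p \right)} = - \frac{\left(-2\right) \frac{p}{-3}}{5} = - \frac{\left(-2\right) p \left(- \frac{1}{3}\right)}{5} = - \frac{\left(-2\right) \left(- \frac{p}{3}\right)}{5} = - \frac{\frac{2}{3} p}{5} = - \frac{2 p}{15}$)
$q = -15$ ($q = 5 \left(-3\right) = -15$)
$q + 3 \left(1 - 2\right) u{\left(7 \right)} = -15 + 3 \left(1 - 2\right) \left(\left(- \frac{2}{15}\right) 7\right) = -15 + 3 \left(-1\right) \left(- \frac{14}{15}\right) = -15 - - \frac{14}{5} = -15 + \frac{14}{5} = - \frac{61}{5}$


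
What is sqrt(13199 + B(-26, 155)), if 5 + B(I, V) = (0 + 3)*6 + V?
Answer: sqrt(13367) ≈ 115.62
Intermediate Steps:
B(I, V) = 13 + V (B(I, V) = -5 + ((0 + 3)*6 + V) = -5 + (3*6 + V) = -5 + (18 + V) = 13 + V)
sqrt(13199 + B(-26, 155)) = sqrt(13199 + (13 + 155)) = sqrt(13199 + 168) = sqrt(13367)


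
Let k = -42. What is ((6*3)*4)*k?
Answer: -3024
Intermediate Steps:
((6*3)*4)*k = ((6*3)*4)*(-42) = (18*4)*(-42) = 72*(-42) = -3024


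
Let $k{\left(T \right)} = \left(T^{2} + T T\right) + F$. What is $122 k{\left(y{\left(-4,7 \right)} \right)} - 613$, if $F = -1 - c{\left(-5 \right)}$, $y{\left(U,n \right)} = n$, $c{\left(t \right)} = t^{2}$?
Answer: $8171$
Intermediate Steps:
$F = -26$ ($F = -1 - \left(-5\right)^{2} = -1 - 25 = -26$)
$k{\left(T \right)} = -26 + 2 T^{2}$ ($k{\left(T \right)} = \left(T^{2} + T T\right) - 26 = \left(T^{2} + T^{2}\right) - 26 = 2 T^{2} - 26 = -26 + 2 T^{2}$)
$122 k{\left(y{\left(-4,7 \right)} \right)} - 613 = 122 \left(-26 + 2 \cdot 7^{2}\right) - 613 = 122 \left(-26 + 2 \cdot 49\right) - 613 = 122 \left(-26 + 98\right) - 613 = 122 \cdot 72 - 613 = 8784 - 613 = 8171$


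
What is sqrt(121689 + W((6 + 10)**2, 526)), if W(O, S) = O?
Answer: 29*sqrt(145) ≈ 349.21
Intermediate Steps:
sqrt(121689 + W((6 + 10)**2, 526)) = sqrt(121689 + (6 + 10)**2) = sqrt(121689 + 16**2) = sqrt(121689 + 256) = sqrt(121945) = 29*sqrt(145)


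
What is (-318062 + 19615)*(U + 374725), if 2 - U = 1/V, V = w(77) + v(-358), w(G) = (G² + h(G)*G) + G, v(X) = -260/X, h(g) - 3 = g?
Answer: -243561685961820823/2177844 ≈ -1.1184e+11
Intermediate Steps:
h(g) = 3 + g
w(G) = G + G² + G*(3 + G) (w(G) = (G² + (3 + G)*G) + G = (G² + G*(3 + G)) + G = G + G² + G*(3 + G))
V = 2177844/179 (V = 2*77*(2 + 77) - 260/(-358) = 2*77*79 - 260*(-1/358) = 12166 + 130/179 = 2177844/179 ≈ 12167.)
U = 4355509/2177844 (U = 2 - 1/2177844/179 = 2 - 1*179/2177844 = 2 - 179/2177844 = 4355509/2177844 ≈ 1.9999)
(-318062 + 19615)*(U + 374725) = (-318062 + 19615)*(4355509/2177844 + 374725) = -298447*816096948409/2177844 = -243561685961820823/2177844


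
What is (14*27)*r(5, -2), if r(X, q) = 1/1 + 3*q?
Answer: -1890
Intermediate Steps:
r(X, q) = 1 + 3*q
(14*27)*r(5, -2) = (14*27)*(1 + 3*(-2)) = 378*(1 - 6) = 378*(-5) = -1890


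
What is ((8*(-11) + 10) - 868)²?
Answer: 894916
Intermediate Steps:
((8*(-11) + 10) - 868)² = ((-88 + 10) - 868)² = (-78 - 868)² = (-946)² = 894916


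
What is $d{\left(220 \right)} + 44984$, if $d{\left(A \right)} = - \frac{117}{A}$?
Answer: $\frac{9896363}{220} \approx 44983.0$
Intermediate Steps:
$d{\left(220 \right)} + 44984 = - \frac{117}{220} + 44984 = \frac{9896363}{220}$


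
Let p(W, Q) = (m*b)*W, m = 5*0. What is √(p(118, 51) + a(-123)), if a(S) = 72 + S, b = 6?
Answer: I*√51 ≈ 7.1414*I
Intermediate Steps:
m = 0
p(W, Q) = 0 (p(W, Q) = (0*6)*W = 0*W = 0)
√(p(118, 51) + a(-123)) = √(0 + (72 - 123)) = √(0 - 51) = √(-51) = I*√51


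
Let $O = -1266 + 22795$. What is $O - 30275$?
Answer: $-8746$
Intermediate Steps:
$O = 21529$
$O - 30275 = 21529 - 30275 = -8746$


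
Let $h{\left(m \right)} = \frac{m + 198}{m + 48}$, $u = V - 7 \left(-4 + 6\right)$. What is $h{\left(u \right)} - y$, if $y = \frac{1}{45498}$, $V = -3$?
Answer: $\frac{8235107}{1410438} \approx 5.8387$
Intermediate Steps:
$u = -17$ ($u = -3 - 7 \left(-4 + 6\right) = -3 - 14 = -17$)
$h{\left(m \right)} = \frac{198 + m}{48 + m}$
$y = \frac{1}{45498} \approx 2.1979 \cdot 10^{-5}$
$h{\left(u \right)} - y = \frac{198 - 17}{48 - 17} - \frac{1}{45498} = \frac{1}{31} \cdot 181 - \frac{1}{45498} = \frac{181}{31} - \frac{1}{45498} = \frac{8235107}{1410438}$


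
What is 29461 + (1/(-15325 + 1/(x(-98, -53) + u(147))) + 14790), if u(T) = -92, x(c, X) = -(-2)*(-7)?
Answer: 71883581095/1624451 ≈ 44251.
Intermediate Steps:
x(c, X) = -14 (x(c, X) = -2*7 = -14)
29461 + (1/(-15325 + 1/(x(-98, -53) + u(147))) + 14790) = 29461 + (1/(-15325 + 1/(-14 - 92)) + 14790) = 29461 + (1/(-15325 + 1/(-106)) + 14790) = 29461 + (1/(-15325 - 1/106) + 14790) = 29461 + (1/(-1624451/106) + 14790) = 29461 + (-106/1624451 + 14790) = 29461 + 24025630184/1624451 = 71883581095/1624451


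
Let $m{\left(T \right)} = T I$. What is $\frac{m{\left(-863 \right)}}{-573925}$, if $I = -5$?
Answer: $- \frac{863}{114785} \approx -0.0075184$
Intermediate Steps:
$m{\left(T \right)} = - 5 T$ ($m{\left(T \right)} = T \left(-5\right) = - 5 T$)
$\frac{m{\left(-863 \right)}}{-573925} = \frac{\left(-5\right) \left(-863\right)}{-573925} = 4315 \left(- \frac{1}{573925}\right) = - \frac{863}{114785}$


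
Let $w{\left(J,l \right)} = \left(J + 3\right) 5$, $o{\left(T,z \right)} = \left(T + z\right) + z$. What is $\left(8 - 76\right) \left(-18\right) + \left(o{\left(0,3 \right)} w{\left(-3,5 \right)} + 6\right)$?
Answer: $1230$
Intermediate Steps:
$o{\left(T,z \right)} = T + 2 z$
$w{\left(J,l \right)} = 15 + 5 J$ ($w{\left(J,l \right)} = \left(3 + J\right) 5 = 15 + 5 J$)
$\left(8 - 76\right) \left(-18\right) + \left(o{\left(0,3 \right)} w{\left(-3,5 \right)} + 6\right) = \left(8 - 76\right) \left(-18\right) + \left(\left(0 + 2 \cdot 3\right) \left(15 + 5 \left(-3\right)\right) + 6\right) = \left(-68\right) \left(-18\right) + \left(\left(0 + 6\right) \left(15 - 15\right) + 6\right) = 1224 + \left(6 \cdot 0 + 6\right) = 1224 + \left(0 + 6\right) = 1224 + 6 = 1230$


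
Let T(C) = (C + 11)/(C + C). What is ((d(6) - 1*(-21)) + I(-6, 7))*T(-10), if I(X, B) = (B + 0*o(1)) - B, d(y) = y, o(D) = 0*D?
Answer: -27/20 ≈ -1.3500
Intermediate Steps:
o(D) = 0
I(X, B) = 0 (I(X, B) = (B + 0*0) - B = (B + 0) - B = B - B = 0)
T(C) = (11 + C)/(2*C) (T(C) = (11 + C)/((2*C)) = (11 + C)*(1/(2*C)) = (11 + C)/(2*C))
((d(6) - 1*(-21)) + I(-6, 7))*T(-10) = ((6 - 1*(-21)) + 0)*((1/2)*(11 - 10)/(-10)) = ((6 + 21) + 0)*((1/2)*(-1/10)*1) = (27 + 0)*(-1/20) = 27*(-1/20) = -27/20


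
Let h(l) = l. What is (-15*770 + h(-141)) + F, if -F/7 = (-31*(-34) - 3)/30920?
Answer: -361493077/30920 ≈ -11691.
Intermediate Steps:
F = -7357/30920 (F = -7*(-31*(-34) - 3)/30920 = -7*(1054 - 3)/30920 = -7357/30920 ≈ -0.23794)
(-15*770 + h(-141)) + F = (-15*770 - 141) - 7357/30920 = (-11550 - 141) - 7357/30920 = -11691 - 7357/30920 = -361493077/30920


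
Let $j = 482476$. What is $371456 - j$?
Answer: $-111020$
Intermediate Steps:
$371456 - j = 371456 - 482476 = -111020$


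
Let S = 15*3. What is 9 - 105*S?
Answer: -4716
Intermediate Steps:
S = 45
9 - 105*S = 9 - 105*45 = 9 - 4725 = -4716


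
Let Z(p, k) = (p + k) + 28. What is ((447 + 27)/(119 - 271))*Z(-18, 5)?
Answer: -3555/76 ≈ -46.776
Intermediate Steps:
Z(p, k) = 28 + k + p (Z(p, k) = (k + p) + 28 = 28 + k + p)
((447 + 27)/(119 - 271))*Z(-18, 5) = ((447 + 27)/(119 - 271))*(28 + 5 - 18) = (474/(-152))*15 = (474*(-1/152))*15 = -237/76*15 = -3555/76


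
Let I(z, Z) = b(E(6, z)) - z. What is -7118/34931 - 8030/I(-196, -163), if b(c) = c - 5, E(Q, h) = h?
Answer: 56092068/34931 ≈ 1605.8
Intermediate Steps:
b(c) = -5 + c
I(z, Z) = -5 (I(z, Z) = (-5 + z) - z = -5)
-7118/34931 - 8030/I(-196, -163) = -7118/34931 - 8030/(-5) = -7118*1/34931 - 8030*(-⅕) = -7118/34931 + 1606 = 56092068/34931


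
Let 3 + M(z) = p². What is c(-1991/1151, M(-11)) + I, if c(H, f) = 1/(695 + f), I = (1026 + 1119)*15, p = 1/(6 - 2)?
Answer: 356273791/11073 ≈ 32175.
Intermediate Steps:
p = ¼ (p = 1/4 = ¼ ≈ 0.25000)
M(z) = -47/16 (M(z) = -3 + (¼)² = -3 + 1/16 = -47/16)
I = 32175 (I = 2145*15 = 32175)
c(-1991/1151, M(-11)) + I = 1/(695 - 47/16) + 32175 = 1/(11073/16) + 32175 = 16/11073 + 32175 = 356273791/11073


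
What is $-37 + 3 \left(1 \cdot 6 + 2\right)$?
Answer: $-13$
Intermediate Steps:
$-37 + 3 \left(1 \cdot 6 + 2\right) = -37 + 3 \left(6 + 2\right) = -37 + 3 \cdot 8 = -37 + 24 = -13$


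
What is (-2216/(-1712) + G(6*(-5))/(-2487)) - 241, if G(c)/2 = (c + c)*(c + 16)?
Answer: -42645053/177406 ≈ -240.38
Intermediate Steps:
G(c) = 4*c*(16 + c) (G(c) = 2*((c + c)*(c + 16)) = 2*((2*c)*(16 + c)) = 2*(2*c*(16 + c)) = 4*c*(16 + c))
(-2216/(-1712) + G(6*(-5))/(-2487)) - 241 = (-2216/(-1712) + (4*(6*(-5))*(16 + 6*(-5)))/(-2487)) - 241 = (-2216*(-1/1712) + (4*(-30)*(16 - 30))*(-1/2487)) - 241 = (277/214 + (4*(-30)*(-14))*(-1/2487)) - 241 = (277/214 + 1680*(-1/2487)) - 241 = (277/214 - 560/829) - 241 = 109793/177406 - 241 = -42645053/177406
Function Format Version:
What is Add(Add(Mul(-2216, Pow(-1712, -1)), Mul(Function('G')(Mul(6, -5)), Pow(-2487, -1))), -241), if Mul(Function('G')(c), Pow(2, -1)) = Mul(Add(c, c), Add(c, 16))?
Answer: Rational(-42645053, 177406) ≈ -240.38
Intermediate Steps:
Function('G')(c) = Mul(4, c, Add(16, c)) (Function('G')(c) = Mul(2, Mul(Add(c, c), Add(c, 16))) = Mul(2, Mul(Mul(2, c), Add(16, c))) = Mul(2, Mul(2, c, Add(16, c))) = Mul(4, c, Add(16, c)))
Add(Add(Mul(-2216, Pow(-1712, -1)), Mul(Function('G')(Mul(6, -5)), Pow(-2487, -1))), -241) = Add(Add(Mul(-2216, Pow(-1712, -1)), Mul(Mul(4, Mul(6, -5), Add(16, Mul(6, -5))), Pow(-2487, -1))), -241) = Add(Add(Mul(-2216, Rational(-1, 1712)), Mul(Mul(4, -30, Add(16, -30)), Rational(-1, 2487))), -241) = Add(Add(Rational(277, 214), Mul(Mul(4, -30, -14), Rational(-1, 2487))), -241) = Add(Add(Rational(277, 214), Mul(1680, Rational(-1, 2487))), -241) = Add(Add(Rational(277, 214), Rational(-560, 829)), -241) = Add(Rational(109793, 177406), -241) = Rational(-42645053, 177406)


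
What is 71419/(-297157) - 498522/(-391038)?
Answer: 20035293172/19366613161 ≈ 1.0345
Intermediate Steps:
71419/(-297157) - 498522/(-391038) = 71419*(-1/297157) - 498522*(-1/391038) = -71419/297157 + 83087/65173 = 20035293172/19366613161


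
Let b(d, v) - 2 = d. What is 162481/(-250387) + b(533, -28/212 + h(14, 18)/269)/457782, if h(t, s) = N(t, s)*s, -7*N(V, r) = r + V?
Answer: -74246920097/114622661634 ≈ -0.64775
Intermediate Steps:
N(V, r) = -V/7 - r/7 (N(V, r) = -(r + V)/7 = -(V + r)/7 = -V/7 - r/7)
h(t, s) = s*(-s/7 - t/7) (h(t, s) = (-t/7 - s/7)*s = (-s/7 - t/7)*s = s*(-s/7 - t/7))
b(d, v) = 2 + d
162481/(-250387) + b(533, -28/212 + h(14, 18)/269)/457782 = 162481/(-250387) + (2 + 533)/457782 = 162481*(-1/250387) + 535*(1/457782) = -162481/250387 + 535/457782 = -74246920097/114622661634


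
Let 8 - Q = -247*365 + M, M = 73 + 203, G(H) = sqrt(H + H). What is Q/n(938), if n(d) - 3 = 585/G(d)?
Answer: -168628012/108447 + 11685310*sqrt(469)/36149 ≈ 5445.6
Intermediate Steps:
G(H) = sqrt(2)*sqrt(H) (G(H) = sqrt(2*H) = sqrt(2)*sqrt(H))
M = 276
n(d) = 3 + 585*sqrt(2)/(2*sqrt(d)) (n(d) = 3 + 585/((sqrt(2)*sqrt(d))) = 3 + 585*(sqrt(2)/(2*sqrt(d))) = 3 + 585*sqrt(2)/(2*sqrt(d)))
Q = 89887 (Q = 8 - (-247*365 + 276) = 8 - (-90155 + 276) = 8 - 1*(-89879) = 8 + 89879 = 89887)
Q/n(938) = 89887/(3 + 585*sqrt(2)/(2*sqrt(938))) = 89887/(3 + 585*sqrt(2)*(sqrt(938)/938)/2) = 89887/(3 + 585*sqrt(469)/938)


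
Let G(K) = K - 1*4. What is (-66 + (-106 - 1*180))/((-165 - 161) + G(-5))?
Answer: 352/335 ≈ 1.0507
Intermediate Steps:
G(K) = -4 + K (G(K) = K - 4 = -4 + K)
(-66 + (-106 - 1*180))/((-165 - 161) + G(-5)) = (-66 + (-106 - 1*180))/((-165 - 161) + (-4 - 5)) = (-66 + (-106 - 180))/(-326 - 9) = (-66 - 286)/(-335) = -352*(-1/335) = 352/335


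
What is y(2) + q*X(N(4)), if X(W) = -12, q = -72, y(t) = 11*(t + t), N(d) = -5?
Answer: 908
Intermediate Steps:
y(t) = 22*t (y(t) = 11*(2*t) = 22*t)
y(2) + q*X(N(4)) = 22*2 - 72*(-12) = 44 + 864 = 908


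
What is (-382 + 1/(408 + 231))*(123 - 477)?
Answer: 28803446/213 ≈ 1.3523e+5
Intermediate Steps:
(-382 + 1/(408 + 231))*(123 - 477) = (-382 + 1/639)*(-354) = -244097/639*(-354) = 28803446/213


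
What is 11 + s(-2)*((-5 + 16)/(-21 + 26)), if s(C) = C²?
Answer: 99/5 ≈ 19.800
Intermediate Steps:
11 + s(-2)*((-5 + 16)/(-21 + 26)) = 11 + (-2)²*((-5 + 16)/(-21 + 26)) = 11 + 4*(11/5) = 11 + 44/5 = 99/5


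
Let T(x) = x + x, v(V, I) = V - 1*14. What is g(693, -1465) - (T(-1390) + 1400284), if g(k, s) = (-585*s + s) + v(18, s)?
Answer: -541940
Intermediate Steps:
v(V, I) = -14 + V (v(V, I) = V - 14 = -14 + V)
g(k, s) = 4 - 584*s (g(k, s) = (-585*s + s) + (-14 + 18) = -584*s + 4 = 4 - 584*s)
T(x) = 2*x
g(693, -1465) - (T(-1390) + 1400284) = (4 - 584*(-1465)) - (2*(-1390) + 1400284) = (4 + 855560) - (-2780 + 1400284) = 855564 - 1*1397504 = 855564 - 1397504 = -541940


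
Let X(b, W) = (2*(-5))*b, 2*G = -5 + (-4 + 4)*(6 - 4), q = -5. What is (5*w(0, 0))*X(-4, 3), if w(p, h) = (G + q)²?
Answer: 11250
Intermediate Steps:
G = -5/2 (G = (-5 + (-4 + 4)*(6 - 4))/2 = (-5 + 0*2)/2 = (-5 + 0)/2 = (½)*(-5) = -5/2 ≈ -2.5000)
w(p, h) = 225/4 (w(p, h) = (-5/2 - 5)² = (-15/2)² = 225/4)
X(b, W) = -10*b
(5*w(0, 0))*X(-4, 3) = (5*(225/4))*(-10*(-4)) = (1125/4)*40 = 11250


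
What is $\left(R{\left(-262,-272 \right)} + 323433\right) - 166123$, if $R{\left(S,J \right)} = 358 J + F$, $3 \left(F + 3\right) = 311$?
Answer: $\frac{180104}{3} \approx 60035.0$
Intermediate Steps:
$F = \frac{302}{3}$ ($F = -3 + \frac{1}{3} \cdot 311 = -3 + \frac{311}{3} = \frac{302}{3} \approx 100.67$)
$R{\left(S,J \right)} = \frac{302}{3} + 358 J$ ($R{\left(S,J \right)} = 358 J + \frac{302}{3} = \frac{302}{3} + 358 J$)
$\left(R{\left(-262,-272 \right)} + 323433\right) - 166123 = \left(\left(\frac{302}{3} + 358 \left(-272\right)\right) + 323433\right) - 166123 = \left(\left(\frac{302}{3} - 97376\right) + 323433\right) - 166123 = \left(- \frac{291826}{3} + 323433\right) - 166123 = \frac{678473}{3} - 166123 = \frac{180104}{3}$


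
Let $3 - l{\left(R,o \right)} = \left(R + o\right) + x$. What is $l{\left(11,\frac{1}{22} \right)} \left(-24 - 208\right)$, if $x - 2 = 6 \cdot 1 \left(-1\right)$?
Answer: $\frac{10324}{11} \approx 938.54$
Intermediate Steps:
$x = -4$ ($x = 2 + 6 \cdot 1 \left(-1\right) = 2 + 6 \left(-1\right) = 2 - 6 = -4$)
$l{\left(R,o \right)} = 7 - R - o$ ($l{\left(R,o \right)} = 3 - \left(\left(R + o\right) - 4\right) = 3 - \left(-4 + R + o\right) = 7 - R - o$)
$l{\left(11,\frac{1}{22} \right)} \left(-24 - 208\right) = \left(7 - 11 - \frac{1}{22}\right) \left(-24 - 208\right) = \left(7 - 11 - \frac{1}{22}\right) \left(-232\right) = \left(- \frac{89}{22}\right) \left(-232\right) = \frac{10324}{11}$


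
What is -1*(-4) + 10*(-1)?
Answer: -6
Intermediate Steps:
-1*(-4) + 10*(-1) = 4 - 10 = -6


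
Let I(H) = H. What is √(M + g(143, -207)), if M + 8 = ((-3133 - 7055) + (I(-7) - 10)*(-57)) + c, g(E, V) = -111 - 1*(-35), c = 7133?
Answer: I*√2170 ≈ 46.583*I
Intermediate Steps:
g(E, V) = -76 (g(E, V) = -111 + 35 = -76)
M = -2094 (M = -8 + (((-3133 - 7055) + (-7 - 10)*(-57)) + 7133) = -8 + ((-10188 - 17*(-57)) + 7133) = -8 + ((-10188 + 969) + 7133) = -8 + (-9219 + 7133) = -8 - 2086 = -2094)
√(M + g(143, -207)) = √(-2094 - 76) = √(-2170) = I*√2170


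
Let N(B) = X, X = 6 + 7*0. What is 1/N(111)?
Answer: ⅙ ≈ 0.16667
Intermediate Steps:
X = 6 (X = 6 + 0 = 6)
N(B) = 6
1/N(111) = 1/6 = ⅙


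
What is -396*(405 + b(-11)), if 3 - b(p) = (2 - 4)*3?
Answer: -163944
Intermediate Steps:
b(p) = 9 (b(p) = 3 - (2 - 4)*3 = 3 - (-2)*3 = 3 - 1*(-6) = 3 + 6 = 9)
-396*(405 + b(-11)) = -396*(405 + 9) = -396*414 = -163944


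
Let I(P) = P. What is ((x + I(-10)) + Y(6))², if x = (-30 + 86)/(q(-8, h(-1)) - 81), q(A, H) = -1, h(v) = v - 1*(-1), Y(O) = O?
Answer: 36864/1681 ≈ 21.930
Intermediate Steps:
h(v) = 1 + v (h(v) = v + 1 = 1 + v)
x = -28/41 (x = (-30 + 86)/(-1 - 81) = 56/(-82) = 56*(-1/82) = -28/41 ≈ -0.68293)
((x + I(-10)) + Y(6))² = ((-28/41 - 10) + 6)² = (-438/41 + 6)² = (-192/41)² = 36864/1681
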